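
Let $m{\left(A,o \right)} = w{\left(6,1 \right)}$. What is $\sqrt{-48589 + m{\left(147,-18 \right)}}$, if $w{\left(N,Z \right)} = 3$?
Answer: $i \sqrt{48586} \approx 220.42 i$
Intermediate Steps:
$m{\left(A,o \right)} = 3$
$\sqrt{-48589 + m{\left(147,-18 \right)}} = \sqrt{-48589 + 3} = \sqrt{-48586} = i \sqrt{48586}$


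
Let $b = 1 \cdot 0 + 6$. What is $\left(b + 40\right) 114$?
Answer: $5244$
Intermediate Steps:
$b = 6$ ($b = 0 + 6 = 6$)
$\left(b + 40\right) 114 = \left(6 + 40\right) 114 = 46 \cdot 114 = 5244$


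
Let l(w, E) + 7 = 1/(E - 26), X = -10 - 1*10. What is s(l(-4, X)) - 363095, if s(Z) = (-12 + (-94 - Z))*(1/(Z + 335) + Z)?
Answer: -11569300590035/31924092 ≈ -3.6240e+5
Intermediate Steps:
X = -20 (X = -10 - 10 = -20)
l(w, E) = -7 + 1/(-26 + E) (l(w, E) = -7 + 1/(E - 26) = -7 + 1/(-26 + E))
s(Z) = (-106 - Z)*(Z + 1/(335 + Z)) (s(Z) = (-106 - Z)*(1/(335 + Z) + Z) = (-106 - Z)*(Z + 1/(335 + Z)))
s(l(-4, X)) - 363095 = (-106 - ((183 - 7*(-20))/(-26 - 20))**3 - 35511*(183 - 7*(-20))/(-26 - 20) - 441*(183 - 7*(-20))**2/(-26 - 20)**2)/(335 + (183 - 7*(-20))/(-26 - 20)) - 363095 = (-106 - ((183 + 140)/(-46))**3 - 35511*(183 + 140)/(-46) - 441*(183 + 140)**2/2116)/(335 + (183 + 140)/(-46)) - 363095 = (-106 - (-1/46*323)**3 - (-35511)*323/46 - 441*(-1/46*323)**2)/(335 - 1/46*323) - 363095 = (-106 - (-323/46)**3 - 35511*(-323/46) - 441*(-323/46)**2)/(335 - 323/46) - 363095 = (-106 - 1*(-33698267/97336) + 11470053/46 - 441*104329/2116)/(15087/46) - 363095 = 46*(-106 + 33698267/97336 + 11470053/46 - 46009089/2116)/15087 - 363095 = (46/15087)*(22177594705/97336) - 363095 = 22177594705/31924092 - 363095 = -11569300590035/31924092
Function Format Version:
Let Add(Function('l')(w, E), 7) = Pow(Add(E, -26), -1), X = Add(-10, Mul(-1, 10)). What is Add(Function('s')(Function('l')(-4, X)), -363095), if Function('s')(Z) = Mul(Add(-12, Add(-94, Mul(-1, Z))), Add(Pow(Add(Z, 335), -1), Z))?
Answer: Rational(-11569300590035, 31924092) ≈ -3.6240e+5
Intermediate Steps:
X = -20 (X = Add(-10, -10) = -20)
Function('l')(w, E) = Add(-7, Pow(Add(-26, E), -1)) (Function('l')(w, E) = Add(-7, Pow(Add(E, -26), -1)) = Add(-7, Pow(Add(-26, E), -1)))
Function('s')(Z) = Mul(Add(-106, Mul(-1, Z)), Add(Z, Pow(Add(335, Z), -1))) (Function('s')(Z) = Mul(Add(-106, Mul(-1, Z)), Add(Pow(Add(335, Z), -1), Z)) = Mul(Add(-106, Mul(-1, Z)), Add(Z, Pow(Add(335, Z), -1))))
Add(Function('s')(Function('l')(-4, X)), -363095) = Add(Mul(Pow(Add(335, Mul(Pow(Add(-26, -20), -1), Add(183, Mul(-7, -20)))), -1), Add(-106, Mul(-1, Pow(Mul(Pow(Add(-26, -20), -1), Add(183, Mul(-7, -20))), 3)), Mul(-35511, Mul(Pow(Add(-26, -20), -1), Add(183, Mul(-7, -20)))), Mul(-441, Pow(Mul(Pow(Add(-26, -20), -1), Add(183, Mul(-7, -20))), 2)))), -363095) = Add(Mul(Pow(Add(335, Mul(Pow(-46, -1), Add(183, 140))), -1), Add(-106, Mul(-1, Pow(Mul(Pow(-46, -1), Add(183, 140)), 3)), Mul(-35511, Mul(Pow(-46, -1), Add(183, 140))), Mul(-441, Pow(Mul(Pow(-46, -1), Add(183, 140)), 2)))), -363095) = Add(Mul(Pow(Add(335, Mul(Rational(-1, 46), 323)), -1), Add(-106, Mul(-1, Pow(Mul(Rational(-1, 46), 323), 3)), Mul(-35511, Mul(Rational(-1, 46), 323)), Mul(-441, Pow(Mul(Rational(-1, 46), 323), 2)))), -363095) = Add(Mul(Pow(Add(335, Rational(-323, 46)), -1), Add(-106, Mul(-1, Pow(Rational(-323, 46), 3)), Mul(-35511, Rational(-323, 46)), Mul(-441, Pow(Rational(-323, 46), 2)))), -363095) = Add(Mul(Pow(Rational(15087, 46), -1), Add(-106, Mul(-1, Rational(-33698267, 97336)), Rational(11470053, 46), Mul(-441, Rational(104329, 2116)))), -363095) = Add(Mul(Rational(46, 15087), Add(-106, Rational(33698267, 97336), Rational(11470053, 46), Rational(-46009089, 2116))), -363095) = Add(Mul(Rational(46, 15087), Rational(22177594705, 97336)), -363095) = Add(Rational(22177594705, 31924092), -363095) = Rational(-11569300590035, 31924092)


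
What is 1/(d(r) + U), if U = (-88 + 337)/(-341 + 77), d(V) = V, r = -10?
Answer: -88/963 ≈ -0.091381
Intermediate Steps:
U = -83/88 (U = 249/(-264) = 249*(-1/264) = -83/88 ≈ -0.94318)
1/(d(r) + U) = 1/(-10 - 83/88) = 1/(-963/88) = -88/963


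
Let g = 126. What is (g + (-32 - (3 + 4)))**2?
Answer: 7569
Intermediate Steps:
(g + (-32 - (3 + 4)))**2 = (126 + (-32 - (3 + 4)))**2 = (126 + (-32 - 7))**2 = (126 - 39)**2 = 87**2 = 7569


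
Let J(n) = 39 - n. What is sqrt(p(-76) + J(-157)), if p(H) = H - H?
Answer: 14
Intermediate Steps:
p(H) = 0
sqrt(p(-76) + J(-157)) = sqrt(0 + (39 - 1*(-157))) = sqrt(0 + (39 + 157)) = sqrt(0 + 196) = sqrt(196) = 14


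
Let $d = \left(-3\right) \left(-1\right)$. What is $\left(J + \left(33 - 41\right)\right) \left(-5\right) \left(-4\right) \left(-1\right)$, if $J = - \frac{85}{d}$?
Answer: $\frac{2180}{3} \approx 726.67$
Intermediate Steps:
$d = 3$
$J = - \frac{85}{3} \approx -28.333$
$\left(J + \left(33 - 41\right)\right) \left(-5\right) \left(-4\right) \left(-1\right) = \left(- \frac{85}{3} + \left(33 - 41\right)\right) \left(-5\right) \left(-4\right) \left(-1\right) = \left(- \frac{85}{3} + \left(33 - 41\right)\right) 20 \left(-1\right) = \left(- \frac{85}{3} - 8\right) \left(-20\right) = \left(- \frac{109}{3}\right) \left(-20\right) = \frac{2180}{3}$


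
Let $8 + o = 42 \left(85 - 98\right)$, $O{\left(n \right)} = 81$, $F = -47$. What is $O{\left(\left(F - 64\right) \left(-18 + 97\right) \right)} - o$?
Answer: $635$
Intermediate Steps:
$o = -554$ ($o = -8 + 42 \left(85 - 98\right) = -8 + 42 \left(-13\right) = -8 - 546 = -554$)
$O{\left(\left(F - 64\right) \left(-18 + 97\right) \right)} - o = 81 - -554 = 81 + 554 = 635$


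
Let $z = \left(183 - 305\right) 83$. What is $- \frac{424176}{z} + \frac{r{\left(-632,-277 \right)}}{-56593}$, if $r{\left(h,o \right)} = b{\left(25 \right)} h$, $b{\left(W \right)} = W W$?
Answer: $\frac{14002581184}{286530359} \approx 48.869$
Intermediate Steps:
$b{\left(W \right)} = W^{2}$
$z = -10126$ ($z = \left(-122\right) 83 = -10126$)
$r{\left(h,o \right)} = 625 h$ ($r{\left(h,o \right)} = 25^{2} h = 625 h$)
$- \frac{424176}{z} + \frac{r{\left(-632,-277 \right)}}{-56593} = - \frac{424176}{-10126} + \frac{625 \left(-632\right)}{-56593} = \left(-424176\right) \left(- \frac{1}{10126}\right) - - \frac{395000}{56593} = \frac{212088}{5063} + \frac{395000}{56593} = \frac{14002581184}{286530359}$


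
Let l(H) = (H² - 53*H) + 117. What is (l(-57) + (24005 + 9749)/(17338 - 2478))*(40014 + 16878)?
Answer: 1350396676002/3715 ≈ 3.6350e+8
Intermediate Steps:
l(H) = 117 + H² - 53*H
(l(-57) + (24005 + 9749)/(17338 - 2478))*(40014 + 16878) = ((117 + (-57)² - 53*(-57)) + (24005 + 9749)/(17338 - 2478))*(40014 + 16878) = ((117 + 3249 + 3021) + 33754/14860)*56892 = (6387 + 33754*(1/14860))*56892 = (6387 + 16877/7430)*56892 = (47472287/7430)*56892 = 1350396676002/3715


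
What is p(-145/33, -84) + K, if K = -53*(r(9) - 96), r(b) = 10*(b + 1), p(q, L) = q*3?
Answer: -2477/11 ≈ -225.18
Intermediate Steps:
p(q, L) = 3*q
r(b) = 10 + 10*b (r(b) = 10*(1 + b) = 10 + 10*b)
K = -212 (K = -53*((10 + 10*9) - 96) = -53*((10 + 90) - 96) = -53*(100 - 96) = -53*4 = -212)
p(-145/33, -84) + K = 3*(-145/33) - 212 = -145/11 - 212 = -2477/11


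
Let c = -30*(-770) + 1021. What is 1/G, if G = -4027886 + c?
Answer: -1/4003765 ≈ -2.4976e-7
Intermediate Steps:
c = 24121 (c = 23100 + 1021 = 24121)
G = -4003765 (G = -4027886 + 24121 = -4003765)
1/G = 1/(-4003765) = -1/4003765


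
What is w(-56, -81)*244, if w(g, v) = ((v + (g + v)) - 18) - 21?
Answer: -62708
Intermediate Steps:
w(g, v) = -39 + g + 2*v (w(g, v) = ((g + 2*v) - 18) - 21 = (-18 + g + 2*v) - 21 = -39 + g + 2*v)
w(-56, -81)*244 = (-39 - 56 + 2*(-81))*244 = (-39 - 56 - 162)*244 = -257*244 = -62708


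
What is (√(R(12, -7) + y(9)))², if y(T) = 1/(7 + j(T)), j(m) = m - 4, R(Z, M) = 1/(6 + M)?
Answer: -11/12 ≈ -0.91667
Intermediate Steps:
j(m) = -4 + m
y(T) = 1/(3 + T) (y(T) = 1/(7 + (-4 + T)) = 1/(3 + T))
(√(R(12, -7) + y(9)))² = (√(1/(6 - 7) + 1/(3 + 9)))² = (√(1/(-1) + 1/12))² = (√(-1 + 1/12))² = (√(-11/12))² = (I*√33/6)² = -11/12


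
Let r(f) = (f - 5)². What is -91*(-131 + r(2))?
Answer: 11102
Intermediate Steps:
r(f) = (-5 + f)²
-91*(-131 + r(2)) = -91*(-131 + (-5 + 2)²) = -91*(-131 + (-3)²) = -91*(-131 + 9) = -91*(-122) = 11102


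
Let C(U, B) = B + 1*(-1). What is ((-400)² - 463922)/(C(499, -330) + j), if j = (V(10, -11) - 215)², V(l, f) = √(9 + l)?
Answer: -13953970786/2104490469 - 130686460*√19/2104490469 ≈ -6.9013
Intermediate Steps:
C(U, B) = -1 + B (C(U, B) = B - 1 = -1 + B)
j = (-215 + √19)² (j = (√(9 + 10) - 215)² = (√19 - 215)² = (-215 + √19)² ≈ 44370.)
((-400)² - 463922)/(C(499, -330) + j) = ((-400)² - 463922)/((-1 - 330) + (215 - √19)²) = (160000 - 463922)/(-331 + (215 - √19)²) = -303922/(-331 + (215 - √19)²)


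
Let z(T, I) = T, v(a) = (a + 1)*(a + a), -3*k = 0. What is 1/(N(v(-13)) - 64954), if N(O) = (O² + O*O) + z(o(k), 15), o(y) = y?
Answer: 1/129734 ≈ 7.7081e-6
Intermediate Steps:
k = 0 (k = -⅓*0 = 0)
v(a) = 2*a*(1 + a) (v(a) = (1 + a)*(2*a) = 2*a*(1 + a))
N(O) = 2*O² (N(O) = (O² + O*O) + 0 = (O² + O²) + 0 = 2*O² + 0 = 2*O²)
1/(N(v(-13)) - 64954) = 1/(2*(2*(-13)*(1 - 13))² - 64954) = 1/(2*(2*(-13)*(-12))² - 64954) = 1/(2*312² - 64954) = 1/(2*97344 - 64954) = 1/(194688 - 64954) = 1/129734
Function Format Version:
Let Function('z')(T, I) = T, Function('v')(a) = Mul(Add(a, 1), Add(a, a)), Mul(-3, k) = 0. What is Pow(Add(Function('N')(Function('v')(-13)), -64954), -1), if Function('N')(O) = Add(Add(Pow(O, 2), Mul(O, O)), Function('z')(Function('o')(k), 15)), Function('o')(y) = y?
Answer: Rational(1, 129734) ≈ 7.7081e-6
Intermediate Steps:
k = 0 (k = Mul(Rational(-1, 3), 0) = 0)
Function('v')(a) = Mul(2, a, Add(1, a)) (Function('v')(a) = Mul(Add(1, a), Mul(2, a)) = Mul(2, a, Add(1, a)))
Function('N')(O) = Mul(2, Pow(O, 2)) (Function('N')(O) = Add(Add(Pow(O, 2), Mul(O, O)), 0) = Add(Add(Pow(O, 2), Pow(O, 2)), 0) = Add(Mul(2, Pow(O, 2)), 0) = Mul(2, Pow(O, 2)))
Pow(Add(Function('N')(Function('v')(-13)), -64954), -1) = Pow(Add(Mul(2, Pow(Mul(2, -13, Add(1, -13)), 2)), -64954), -1) = Pow(Add(Mul(2, Pow(Mul(2, -13, -12), 2)), -64954), -1) = Pow(Add(Mul(2, Pow(312, 2)), -64954), -1) = Pow(Add(Mul(2, 97344), -64954), -1) = Pow(Add(194688, -64954), -1) = Pow(129734, -1) = Rational(1, 129734)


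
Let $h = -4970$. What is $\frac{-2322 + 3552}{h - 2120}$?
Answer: $- \frac{123}{709} \approx -0.17348$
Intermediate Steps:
$\frac{-2322 + 3552}{h - 2120} = \frac{-2322 + 3552}{-4970 - 2120} = \frac{1230}{-4970 - 2120} = \frac{1230}{-7090} = 1230 \left(- \frac{1}{7090}\right) = - \frac{123}{709}$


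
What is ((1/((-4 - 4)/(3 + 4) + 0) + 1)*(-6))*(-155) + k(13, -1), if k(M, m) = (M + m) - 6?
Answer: 489/4 ≈ 122.25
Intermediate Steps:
k(M, m) = -6 + M + m
((1/((-4 - 4)/(3 + 4) + 0) + 1)*(-6))*(-155) + k(13, -1) = ((1/((-4 - 4)/(3 + 4) + 0) + 1)*(-6))*(-155) + (-6 + 13 - 1) = ((1/(-8/7 + 0) + 1)*(-6))*(-155) + 6 = ((1/(-8/7) + 1)*(-6))*(-155) + 6 = ((-7/8 + 1)*(-6))*(-155) + 6 = ((1/8)*(-6))*(-155) + 6 = -3/4*(-155) + 6 = 465/4 + 6 = 489/4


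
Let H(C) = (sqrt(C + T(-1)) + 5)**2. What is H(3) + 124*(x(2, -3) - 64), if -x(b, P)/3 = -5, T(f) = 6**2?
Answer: -6012 + 10*sqrt(39) ≈ -5949.5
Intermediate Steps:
T(f) = 36
H(C) = (5 + sqrt(36 + C))**2 (H(C) = (sqrt(C + 36) + 5)**2 = (sqrt(36 + C) + 5)**2 = (5 + sqrt(36 + C))**2)
x(b, P) = 15 (x(b, P) = -3*(-5) = 15)
H(3) + 124*(x(2, -3) - 64) = (5 + sqrt(36 + 3))**2 + 124*(15 - 64) = (5 + sqrt(39))**2 + 124*(-49) = (5 + sqrt(39))**2 - 6076 = -6076 + (5 + sqrt(39))**2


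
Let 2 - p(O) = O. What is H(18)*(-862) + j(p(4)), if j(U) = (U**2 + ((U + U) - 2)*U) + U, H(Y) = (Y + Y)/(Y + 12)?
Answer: -5102/5 ≈ -1020.4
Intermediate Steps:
p(O) = 2 - O
H(Y) = 2*Y/(12 + Y) (H(Y) = (2*Y)/(12 + Y) = 2*Y/(12 + Y))
j(U) = U + U**2 + U*(-2 + 2*U) (j(U) = (U**2 + (2*U - 2)*U) + U = (U**2 + (-2 + 2*U)*U) + U = (U**2 + U*(-2 + 2*U)) + U = U + U**2 + U*(-2 + 2*U))
H(18)*(-862) + j(p(4)) = (2*18/(12 + 18))*(-862) + (2 - 1*4)*(-1 + 3*(2 - 1*4)) = (2*18/30)*(-862) + (2 - 4)*(-1 + 3*(2 - 4)) = (2*18*(1/30))*(-862) - 2*(-1 + 3*(-2)) = (6/5)*(-862) - 2*(-1 - 6) = -5172/5 - 2*(-7) = -5172/5 + 14 = -5102/5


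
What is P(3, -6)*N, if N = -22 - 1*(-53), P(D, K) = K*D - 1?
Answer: -589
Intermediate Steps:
P(D, K) = -1 + D*K (P(D, K) = D*K - 1 = -1 + D*K)
N = 31 (N = -22 + 53 = 31)
P(3, -6)*N = (-1 + 3*(-6))*31 = (-1 - 18)*31 = -19*31 = -589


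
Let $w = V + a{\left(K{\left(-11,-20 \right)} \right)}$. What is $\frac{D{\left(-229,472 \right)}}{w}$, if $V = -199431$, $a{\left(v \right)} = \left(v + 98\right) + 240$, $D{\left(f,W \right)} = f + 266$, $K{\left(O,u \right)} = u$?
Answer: $- \frac{37}{199113} \approx -0.00018582$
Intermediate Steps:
$D{\left(f,W \right)} = 266 + f$
$a{\left(v \right)} = 338 + v$ ($a{\left(v \right)} = \left(98 + v\right) + 240 = 338 + v$)
$w = -199113$ ($w = -199431 + \left(338 - 20\right) = -199431 + 318 = -199113$)
$\frac{D{\left(-229,472 \right)}}{w} = \frac{266 - 229}{-199113} = 37 \left(- \frac{1}{199113}\right) = - \frac{37}{199113}$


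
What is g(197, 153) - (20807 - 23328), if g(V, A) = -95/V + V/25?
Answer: 12452359/4925 ≈ 2528.4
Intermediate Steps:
g(V, A) = -95/V + V/25 (g(V, A) = -95/V + V*(1/25) = -95/V + V/25)
g(197, 153) - (20807 - 23328) = (-95/197 + (1/25)*197) - (20807 - 23328) = (-95*1/197 + 197/25) - 1*(-2521) = (-95/197 + 197/25) + 2521 = 36434/4925 + 2521 = 12452359/4925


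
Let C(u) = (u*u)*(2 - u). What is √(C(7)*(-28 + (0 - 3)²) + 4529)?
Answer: 4*√574 ≈ 95.833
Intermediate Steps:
C(u) = u²*(2 - u)
√(C(7)*(-28 + (0 - 3)²) + 4529) = √((7²*(2 - 1*7))*(-28 + (0 - 3)²) + 4529) = √((49*(2 - 7))*(-28 + (-3)²) + 4529) = √((49*(-5))*(-28 + 9) + 4529) = √(-245*(-19) + 4529) = √(4655 + 4529) = √9184 = 4*√574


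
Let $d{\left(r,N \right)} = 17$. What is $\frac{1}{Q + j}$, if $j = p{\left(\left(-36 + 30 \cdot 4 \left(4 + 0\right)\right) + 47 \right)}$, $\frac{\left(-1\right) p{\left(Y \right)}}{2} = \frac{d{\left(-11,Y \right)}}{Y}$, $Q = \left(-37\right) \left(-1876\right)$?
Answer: $\frac{491}{34081258} \approx 1.4407 \cdot 10^{-5}$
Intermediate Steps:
$Q = 69412$
$p{\left(Y \right)} = - \frac{34}{Y}$ ($p{\left(Y \right)} = - 2 \frac{17}{Y} = - \frac{34}{Y}$)
$j = - \frac{34}{491}$ ($j = - \frac{34}{\left(-36 + 30 \cdot 4 \left(4 + 0\right)\right) + 47} = - \frac{34}{\left(-36 + 30 \cdot 4 \cdot 4\right) + 47} = - \frac{34}{\left(-36 + 30 \cdot 16\right) + 47} = - \frac{34}{\left(-36 + 480\right) + 47} = - \frac{34}{444 + 47} = - \frac{34}{491} \approx -0.069246$)
$\frac{1}{Q + j} = \frac{1}{69412 - \frac{34}{491}} = \frac{1}{\frac{34081258}{491}} = \frac{491}{34081258}$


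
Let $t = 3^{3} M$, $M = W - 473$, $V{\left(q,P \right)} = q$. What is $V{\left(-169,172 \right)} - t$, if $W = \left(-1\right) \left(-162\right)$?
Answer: $8228$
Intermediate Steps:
$W = 162$
$M = -311$ ($M = 162 - 473 = -311$)
$t = -8397$ ($t = 3^{3} \left(-311\right) = 27 \left(-311\right) = -8397$)
$V{\left(-169,172 \right)} - t = -169 - -8397 = -169 + 8397 = 8228$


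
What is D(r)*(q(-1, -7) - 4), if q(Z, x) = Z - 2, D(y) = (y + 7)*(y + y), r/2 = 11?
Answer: -8932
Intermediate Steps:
r = 22 (r = 2*11 = 22)
D(y) = 2*y*(7 + y) (D(y) = (7 + y)*(2*y) = 2*y*(7 + y))
q(Z, x) = -2 + Z
D(r)*(q(-1, -7) - 4) = (2*22*(7 + 22))*((-2 - 1) - 4) = (2*22*29)*(-3 - 4) = 1276*(-7) = -8932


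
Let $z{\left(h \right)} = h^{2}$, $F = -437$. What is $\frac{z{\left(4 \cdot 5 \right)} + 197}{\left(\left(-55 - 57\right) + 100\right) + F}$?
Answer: $- \frac{597}{449} \approx -1.3296$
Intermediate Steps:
$\frac{z{\left(4 \cdot 5 \right)} + 197}{\left(\left(-55 - 57\right) + 100\right) + F} = \frac{\left(4 \cdot 5\right)^{2} + 197}{\left(\left(-55 - 57\right) + 100\right) - 437} = \frac{20^{2} + 197}{\left(-112 + 100\right) - 437} = \frac{400 + 197}{-12 - 437} = \frac{597}{-449} = 597 \left(- \frac{1}{449}\right) = - \frac{597}{449}$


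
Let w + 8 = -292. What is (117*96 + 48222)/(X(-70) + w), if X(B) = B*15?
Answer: -1101/25 ≈ -44.040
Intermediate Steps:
w = -300 (w = -8 - 292 = -300)
X(B) = 15*B
(117*96 + 48222)/(X(-70) + w) = (117*96 + 48222)/(15*(-70) - 300) = (11232 + 48222)/(-1050 - 300) = 59454/(-1350) = 59454*(-1/1350) = -1101/25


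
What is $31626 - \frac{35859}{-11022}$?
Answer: $\frac{116205877}{3674} \approx 31629.0$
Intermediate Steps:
$31626 - \frac{35859}{-11022} = 31626 - 35859 \left(- \frac{1}{11022}\right) = 31626 - - \frac{11953}{3674} = 31626 + \frac{11953}{3674} = \frac{116205877}{3674}$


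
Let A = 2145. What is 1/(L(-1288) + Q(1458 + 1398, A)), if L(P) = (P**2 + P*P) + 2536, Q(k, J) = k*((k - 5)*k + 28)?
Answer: 1/23258254728 ≈ 4.2995e-11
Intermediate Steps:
Q(k, J) = k*(28 + k*(-5 + k)) (Q(k, J) = k*((-5 + k)*k + 28) = k*(k*(-5 + k) + 28) = k*(28 + k*(-5 + k)))
L(P) = 2536 + 2*P**2 (L(P) = (P**2 + P**2) + 2536 = 2*P**2 + 2536 = 2536 + 2*P**2)
1/(L(-1288) + Q(1458 + 1398, A)) = 1/((2536 + 2*(-1288)**2) + (1458 + 1398)*(28 + (1458 + 1398)**2 - 5*(1458 + 1398))) = 1/((2536 + 2*1658944) + 2856*(28 + 2856**2 - 5*2856)) = 1/((2536 + 3317888) + 2856*(28 + 8156736 - 14280)) = 1/(3320424 + 2856*8142484) = 1/(3320424 + 23254934304) = 1/23258254728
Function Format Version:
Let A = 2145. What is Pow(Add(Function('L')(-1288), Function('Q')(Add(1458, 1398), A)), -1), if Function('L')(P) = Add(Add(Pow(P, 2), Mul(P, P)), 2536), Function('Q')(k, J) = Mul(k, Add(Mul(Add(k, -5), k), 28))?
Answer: Rational(1, 23258254728) ≈ 4.2995e-11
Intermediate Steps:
Function('Q')(k, J) = Mul(k, Add(28, Mul(k, Add(-5, k)))) (Function('Q')(k, J) = Mul(k, Add(Mul(Add(-5, k), k), 28)) = Mul(k, Add(Mul(k, Add(-5, k)), 28)) = Mul(k, Add(28, Mul(k, Add(-5, k)))))
Function('L')(P) = Add(2536, Mul(2, Pow(P, 2))) (Function('L')(P) = Add(Add(Pow(P, 2), Pow(P, 2)), 2536) = Add(Mul(2, Pow(P, 2)), 2536) = Add(2536, Mul(2, Pow(P, 2))))
Pow(Add(Function('L')(-1288), Function('Q')(Add(1458, 1398), A)), -1) = Pow(Add(Add(2536, Mul(2, Pow(-1288, 2))), Mul(Add(1458, 1398), Add(28, Pow(Add(1458, 1398), 2), Mul(-5, Add(1458, 1398))))), -1) = Pow(Add(Add(2536, Mul(2, 1658944)), Mul(2856, Add(28, Pow(2856, 2), Mul(-5, 2856)))), -1) = Pow(Add(Add(2536, 3317888), Mul(2856, Add(28, 8156736, -14280))), -1) = Pow(Add(3320424, Mul(2856, 8142484)), -1) = Pow(Add(3320424, 23254934304), -1) = Pow(23258254728, -1) = Rational(1, 23258254728)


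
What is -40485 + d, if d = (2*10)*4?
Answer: -40405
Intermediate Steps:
d = 80 (d = 20*4 = 80)
-40485 + d = -40485 + 80 = -40405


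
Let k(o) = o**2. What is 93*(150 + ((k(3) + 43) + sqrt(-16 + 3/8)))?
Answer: 18786 + 465*I*sqrt(10)/4 ≈ 18786.0 + 367.61*I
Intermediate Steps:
93*(150 + ((k(3) + 43) + sqrt(-16 + 3/8))) = 93*(150 + ((3**2 + 43) + sqrt(-16 + 3/8))) = 93*(150 + ((9 + 43) + sqrt(-16 + 3*(1/8)))) = 93*(150 + (52 + sqrt(-16 + 3/8))) = 93*(150 + (52 + sqrt(-125/8))) = 93*(150 + (52 + 5*I*sqrt(10)/4)) = 93*(202 + 5*I*sqrt(10)/4) = 18786 + 465*I*sqrt(10)/4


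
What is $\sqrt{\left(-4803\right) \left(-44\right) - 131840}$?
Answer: $2 \sqrt{19873} \approx 281.94$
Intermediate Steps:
$\sqrt{\left(-4803\right) \left(-44\right) - 131840} = \sqrt{211332 - 131840} = \sqrt{79492} = 2 \sqrt{19873}$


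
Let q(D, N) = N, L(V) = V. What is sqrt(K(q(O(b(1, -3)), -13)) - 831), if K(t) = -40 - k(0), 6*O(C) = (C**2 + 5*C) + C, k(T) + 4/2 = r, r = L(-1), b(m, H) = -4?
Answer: 2*I*sqrt(217) ≈ 29.462*I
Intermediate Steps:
r = -1
k(T) = -3 (k(T) = -2 - 1 = -3)
O(C) = C + C**2/6 (O(C) = ((C**2 + 5*C) + C)/6 = (C**2 + 6*C)/6 = C + C**2/6)
K(t) = -37 (K(t) = -40 - 1*(-3) = -40 + 3 = -37)
sqrt(K(q(O(b(1, -3)), -13)) - 831) = sqrt(-37 - 831) = sqrt(-868) = 2*I*sqrt(217)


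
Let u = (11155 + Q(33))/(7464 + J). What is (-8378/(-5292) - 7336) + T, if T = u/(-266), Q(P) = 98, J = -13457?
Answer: -1104899798936/150646041 ≈ -7334.4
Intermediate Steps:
u = -11253/5993 (u = (11155 + 98)/(7464 - 13457) = 11253/(-5993) = 11253*(-1/5993) = -11253/5993 ≈ -1.8777)
T = 11253/1594138 (T = -11253/5993/(-266) = -11253/5993*(-1/266) = 11253/1594138 ≈ 0.0070590)
(-8378/(-5292) - 7336) + T = (-8378/(-5292) - 7336) + 11253/1594138 = (-8378*(-1/5292) - 7336) + 11253/1594138 = (4189/2646 - 7336) + 11253/1594138 = -19406867/2646 + 11253/1594138 = -1104899798936/150646041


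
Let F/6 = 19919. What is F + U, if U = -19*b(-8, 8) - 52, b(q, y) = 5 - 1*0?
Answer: 119367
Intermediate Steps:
b(q, y) = 5 (b(q, y) = 5 + 0 = 5)
U = -147 (U = -19*5 - 52 = -95 - 52 = -147)
F = 119514 (F = 6*19919 = 119514)
F + U = 119514 - 147 = 119367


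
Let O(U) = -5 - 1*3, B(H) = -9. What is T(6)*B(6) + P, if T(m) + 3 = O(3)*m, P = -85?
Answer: 374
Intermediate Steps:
O(U) = -8 (O(U) = -5 - 3 = -8)
T(m) = -3 - 8*m
T(6)*B(6) + P = (-3 - 8*6)*(-9) - 85 = (-3 - 48)*(-9) - 85 = -51*(-9) - 85 = 459 - 85 = 374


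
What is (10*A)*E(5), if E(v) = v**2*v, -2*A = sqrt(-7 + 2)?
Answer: -625*I*sqrt(5) ≈ -1397.5*I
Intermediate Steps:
A = -I*sqrt(5)/2 (A = -sqrt(-7 + 2)/2 = -I*sqrt(5)/2 ≈ -1.118*I)
E(v) = v**3
(10*A)*E(5) = (10*(-I*sqrt(5)/2))*5**3 = -5*I*sqrt(5)*125 = -625*I*sqrt(5)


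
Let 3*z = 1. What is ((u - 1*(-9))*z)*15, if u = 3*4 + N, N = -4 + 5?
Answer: 110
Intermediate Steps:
N = 1
z = 1/3 (z = (1/3)*1 = 1/3 ≈ 0.33333)
u = 13 (u = 3*4 + 1 = 12 + 1 = 13)
((u - 1*(-9))*z)*15 = ((13 - 1*(-9))*(1/3))*15 = ((13 + 9)*(1/3))*15 = (22*(1/3))*15 = (22/3)*15 = 110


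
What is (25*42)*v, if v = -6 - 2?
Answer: -8400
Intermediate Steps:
v = -8
(25*42)*v = (25*42)*(-8) = 1050*(-8) = -8400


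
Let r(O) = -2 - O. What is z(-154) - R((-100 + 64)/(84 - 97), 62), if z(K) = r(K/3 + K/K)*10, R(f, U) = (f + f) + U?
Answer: 16216/39 ≈ 415.79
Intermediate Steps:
R(f, U) = U + 2*f (R(f, U) = 2*f + U = U + 2*f)
z(K) = -30 - 10*K/3 (z(K) = (-2 - (K/3 + K/K))*10 = (-2 - (K*(⅓) + 1))*10 = (-2 - (K/3 + 1))*10 = (-2 - (1 + K/3))*10 = (-2 + (-1 - K/3))*10 = (-3 - K/3)*10 = -30 - 10*K/3)
z(-154) - R((-100 + 64)/(84 - 97), 62) = (-30 - 10/3*(-154)) - (62 + 2*((-100 + 64)/(84 - 97))) = (-30 + 1540/3) - (62 + 2*(-36/(-13))) = 1450/3 - (62 + 2*(-36*(-1/13))) = 1450/3 - (62 + 2*(36/13)) = 1450/3 - (62 + 72/13) = 1450/3 - 1*878/13 = 1450/3 - 878/13 = 16216/39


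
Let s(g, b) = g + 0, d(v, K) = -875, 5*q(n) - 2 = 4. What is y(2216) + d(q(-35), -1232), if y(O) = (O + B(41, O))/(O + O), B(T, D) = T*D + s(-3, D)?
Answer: -3784931/4432 ≈ -854.00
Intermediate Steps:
q(n) = 6/5 (q(n) = 2/5 + (1/5)*4 = 2/5 + 4/5 = 6/5)
s(g, b) = g
B(T, D) = -3 + D*T (B(T, D) = T*D - 3 = D*T - 3 = -3 + D*T)
y(O) = (-3 + 42*O)/(2*O) (y(O) = (O + (-3 + O*41))/(O + O) = (O + (-3 + 41*O))/((2*O)) = (-3 + 42*O)*(1/(2*O)) = (-3 + 42*O)/(2*O))
y(2216) + d(q(-35), -1232) = (21 - 3/2/2216) - 875 = (21 - 3/2*1/2216) - 875 = (21 - 3/4432) - 875 = 93069/4432 - 875 = -3784931/4432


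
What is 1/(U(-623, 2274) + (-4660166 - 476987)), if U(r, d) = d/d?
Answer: -1/5137152 ≈ -1.9466e-7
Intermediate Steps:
U(r, d) = 1
1/(U(-623, 2274) + (-4660166 - 476987)) = 1/(1 + (-4660166 - 476987)) = 1/(1 - 5137153) = 1/(-5137152) = -1/5137152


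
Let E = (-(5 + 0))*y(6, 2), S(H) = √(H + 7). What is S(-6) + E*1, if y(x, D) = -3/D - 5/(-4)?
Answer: 9/4 ≈ 2.2500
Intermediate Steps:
S(H) = √(7 + H)
y(x, D) = 5/4 - 3/D (y(x, D) = -3/D - 5*(-¼) = -3/D + 5/4 = 5/4 - 3/D)
E = 5/4 (E = (-(5 + 0))*(5/4 - 3/2) = (-1*5)*(5/4 - 3*½) = -5*(5/4 - 3/2) = -5*(-¼) = 5/4 ≈ 1.2500)
S(-6) + E*1 = √(7 - 6) + (5/4)*1 = √1 + 5/4 = 1 + 5/4 = 9/4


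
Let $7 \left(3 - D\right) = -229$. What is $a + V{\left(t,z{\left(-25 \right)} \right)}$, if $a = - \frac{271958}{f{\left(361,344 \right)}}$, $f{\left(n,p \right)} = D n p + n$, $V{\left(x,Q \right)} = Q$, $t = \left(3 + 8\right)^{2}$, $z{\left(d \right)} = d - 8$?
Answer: $- \frac{1026505097}{31048527} \approx -33.061$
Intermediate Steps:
$D = \frac{250}{7}$ ($D = 3 - - \frac{229}{7} = 3 + \frac{229}{7} = \frac{250}{7} \approx 35.714$)
$z{\left(d \right)} = -8 + d$
$t = 121$ ($t = 11^{2} = 121$)
$f{\left(n,p \right)} = n + \frac{250 n p}{7}$ ($f{\left(n,p \right)} = \frac{250 n}{7} p + n = \frac{250 n p}{7} + n = n + \frac{250 n p}{7}$)
$a = - \frac{1903706}{31048527}$ ($a = - \frac{271958}{\frac{1}{7} \cdot 361 \left(7 + 250 \cdot 344\right)} = - \frac{271958}{\frac{1}{7} \cdot 361 \left(7 + 86000\right)} = - \frac{271958}{\frac{1}{7} \cdot 361 \cdot 86007} = - \frac{271958}{\frac{31048527}{7}} = \left(-271958\right) \frac{7}{31048527} = - \frac{1903706}{31048527} \approx -0.061314$)
$a + V{\left(t,z{\left(-25 \right)} \right)} = - \frac{1903706}{31048527} - 33 = - \frac{1026505097}{31048527}$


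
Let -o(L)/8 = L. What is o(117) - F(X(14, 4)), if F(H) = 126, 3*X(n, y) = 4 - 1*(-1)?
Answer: -1062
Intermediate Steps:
X(n, y) = 5/3 (X(n, y) = (4 - 1*(-1))/3 = (4 + 1)/3 = (1/3)*5 = 5/3)
o(L) = -8*L
o(117) - F(X(14, 4)) = -8*117 - 1*126 = -936 - 126 = -1062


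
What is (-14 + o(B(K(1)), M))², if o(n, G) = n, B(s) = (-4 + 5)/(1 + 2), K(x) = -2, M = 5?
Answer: 1681/9 ≈ 186.78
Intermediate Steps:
B(s) = ⅓ (B(s) = 1/3 = 1*(⅓) = ⅓)
(-14 + o(B(K(1)), M))² = (-14 + ⅓)² = (-41/3)² = 1681/9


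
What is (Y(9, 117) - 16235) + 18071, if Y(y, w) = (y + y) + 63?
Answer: 1917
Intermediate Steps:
Y(y, w) = 63 + 2*y (Y(y, w) = 2*y + 63 = 63 + 2*y)
(Y(9, 117) - 16235) + 18071 = ((63 + 2*9) - 16235) + 18071 = ((63 + 18) - 16235) + 18071 = (81 - 16235) + 18071 = -16154 + 18071 = 1917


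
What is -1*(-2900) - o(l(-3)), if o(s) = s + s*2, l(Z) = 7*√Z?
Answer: 2900 - 21*I*√3 ≈ 2900.0 - 36.373*I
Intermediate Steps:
o(s) = 3*s (o(s) = s + 2*s = 3*s)
-1*(-2900) - o(l(-3)) = -1*(-2900) - 3*7*√(-3) = 2900 - 3*7*(I*√3) = 2900 - 3*7*I*√3 = 2900 - 21*I*√3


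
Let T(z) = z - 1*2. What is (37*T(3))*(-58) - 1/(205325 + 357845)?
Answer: -1208562821/563170 ≈ -2146.0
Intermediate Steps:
T(z) = -2 + z (T(z) = z - 2 = -2 + z)
(37*T(3))*(-58) - 1/(205325 + 357845) = (37*(-2 + 3))*(-58) - 1/(205325 + 357845) = (37*1)*(-58) - 1/563170 = 37*(-58) - 1*1/563170 = -2146 - 1/563170 = -1208562821/563170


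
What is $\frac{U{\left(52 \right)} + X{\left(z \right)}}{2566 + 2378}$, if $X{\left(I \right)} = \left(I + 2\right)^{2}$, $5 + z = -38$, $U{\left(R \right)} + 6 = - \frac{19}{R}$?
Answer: $\frac{29027}{85696} \approx 0.33872$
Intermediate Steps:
$U{\left(R \right)} = -6 - \frac{19}{R}$
$z = -43$ ($z = -5 - 38 = -43$)
$X{\left(I \right)} = \left(2 + I\right)^{2}$
$\frac{U{\left(52 \right)} + X{\left(z \right)}}{2566 + 2378} = \frac{\left(-6 - \frac{19}{52}\right) + \left(2 - 43\right)^{2}}{2566 + 2378} = \frac{\left(-6 - \frac{19}{52}\right) + \left(-41\right)^{2}}{4944} = \left(\left(-6 - \frac{19}{52}\right) + 1681\right) \frac{1}{4944} = \left(- \frac{331}{52} + 1681\right) \frac{1}{4944} = \frac{87081}{52} \cdot \frac{1}{4944} = \frac{29027}{85696}$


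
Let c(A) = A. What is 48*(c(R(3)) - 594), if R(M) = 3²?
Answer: -28080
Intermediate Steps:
R(M) = 9
48*(c(R(3)) - 594) = 48*(9 - 594) = 48*(-585) = -28080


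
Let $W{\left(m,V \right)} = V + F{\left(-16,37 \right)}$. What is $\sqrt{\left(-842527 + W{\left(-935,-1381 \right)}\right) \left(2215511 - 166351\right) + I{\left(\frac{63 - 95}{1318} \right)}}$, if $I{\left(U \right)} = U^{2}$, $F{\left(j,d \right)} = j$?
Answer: $\frac{4 i \sqrt{46938591567933674}}{659} \approx 1.315 \cdot 10^{6} i$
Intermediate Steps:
$W{\left(m,V \right)} = -16 + V$ ($W{\left(m,V \right)} = V - 16 = -16 + V$)
$\sqrt{\left(-842527 + W{\left(-935,-1381 \right)}\right) \left(2215511 - 166351\right) + I{\left(\frac{63 - 95}{1318} \right)}} = \sqrt{\left(-842527 - 1397\right) \left(2215511 - 166351\right) + \left(\frac{63 - 95}{1318}\right)^{2}} = \sqrt{\left(-842527 - 1397\right) 2049160 + \left(\left(-32\right) \frac{1}{1318}\right)^{2}} = \sqrt{\left(-843924\right) 2049160 + \left(- \frac{16}{659}\right)^{2}} = \sqrt{-1729335303840 + \frac{256}{434281}} = \sqrt{- \frac{751017465086938784}{434281}} = \frac{4 i \sqrt{46938591567933674}}{659}$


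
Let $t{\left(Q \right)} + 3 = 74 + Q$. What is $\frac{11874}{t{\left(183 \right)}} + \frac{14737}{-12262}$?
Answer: $\frac{70927895}{1557274} \approx 45.546$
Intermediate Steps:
$t{\left(Q \right)} = 71 + Q$ ($t{\left(Q \right)} = -3 + \left(74 + Q\right) = 71 + Q$)
$\frac{11874}{t{\left(183 \right)}} + \frac{14737}{-12262} = \frac{11874}{71 + 183} + \frac{14737}{-12262} = \frac{11874}{254} + 14737 \left(- \frac{1}{12262}\right) = 11874 \cdot \frac{1}{254} - \frac{14737}{12262} = \frac{5937}{127} - \frac{14737}{12262} = \frac{70927895}{1557274}$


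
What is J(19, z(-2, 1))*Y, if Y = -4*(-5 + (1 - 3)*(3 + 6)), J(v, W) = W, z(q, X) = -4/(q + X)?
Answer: 368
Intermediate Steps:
z(q, X) = -4/(X + q)
Y = 92 (Y = -4*(-5 - 2*9) = -4*(-5 - 18) = -4*(-23) = 92)
J(19, z(-2, 1))*Y = -4/(1 - 2)*92 = -4/(-1)*92 = -4*(-1)*92 = 4*92 = 368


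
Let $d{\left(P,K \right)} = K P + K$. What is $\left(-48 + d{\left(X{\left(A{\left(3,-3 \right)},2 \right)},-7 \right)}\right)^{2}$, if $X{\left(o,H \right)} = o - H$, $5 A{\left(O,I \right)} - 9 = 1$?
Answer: $3025$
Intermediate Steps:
$A{\left(O,I \right)} = 2$ ($A{\left(O,I \right)} = \frac{9}{5} + \frac{1}{5} \cdot 1 = \frac{9}{5} + \frac{1}{5} = 2$)
$d{\left(P,K \right)} = K + K P$
$\left(-48 + d{\left(X{\left(A{\left(3,-3 \right)},2 \right)},-7 \right)}\right)^{2} = \left(-48 - 7 \left(1 + \left(2 - 2\right)\right)\right)^{2} = \left(-48 - 7 \left(1 + 0\right)\right)^{2} = \left(-48 - 7\right)^{2} = \left(-55\right)^{2} = 3025$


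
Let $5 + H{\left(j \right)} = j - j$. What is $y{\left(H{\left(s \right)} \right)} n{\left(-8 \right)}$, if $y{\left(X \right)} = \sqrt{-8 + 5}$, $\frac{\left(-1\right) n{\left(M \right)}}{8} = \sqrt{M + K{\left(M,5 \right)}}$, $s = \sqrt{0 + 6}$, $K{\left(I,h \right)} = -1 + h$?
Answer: $16 \sqrt{3} \approx 27.713$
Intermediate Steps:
$s = \sqrt{6} \approx 2.4495$
$H{\left(j \right)} = -5$ ($H{\left(j \right)} = -5 + \left(j - j\right) = -5 + 0 = -5$)
$n{\left(M \right)} = - 8 \sqrt{4 + M}$ ($n{\left(M \right)} = - 8 \sqrt{M + \left(-1 + 5\right)} = - 8 \sqrt{M + 4} = - 8 \sqrt{4 + M}$)
$y{\left(X \right)} = i \sqrt{3}$ ($y{\left(X \right)} = \sqrt{-3} = i \sqrt{3}$)
$y{\left(H{\left(s \right)} \right)} n{\left(-8 \right)} = i \sqrt{3} \left(- 8 \sqrt{4 - 8}\right) = i \sqrt{3} \left(- 8 \sqrt{-4}\right) = i \sqrt{3} \left(- 8 \cdot 2 i\right) = i \sqrt{3} \left(- 16 i\right) = 16 \sqrt{3}$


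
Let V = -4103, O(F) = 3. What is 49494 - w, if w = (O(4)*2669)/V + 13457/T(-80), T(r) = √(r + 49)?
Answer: 203081889/4103 + 13457*I*√31/31 ≈ 49496.0 + 2416.9*I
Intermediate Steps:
T(r) = √(49 + r)
w = -8007/4103 - 13457*I*√31/31 (w = (3*2669)/(-4103) + 13457/(√(49 - 80)) = 8007*(-1/4103) + 13457/(√(-31)) = -8007/4103 + 13457/((I*√31)) = -8007/4103 + 13457*(-I*√31/31) = -8007/4103 - 13457*I*√31/31 ≈ -1.9515 - 2416.9*I)
49494 - w = 49494 - (-8007/4103 - 13457*I*√31/31) = 49494 + (8007/4103 + 13457*I*√31/31) = 203081889/4103 + 13457*I*√31/31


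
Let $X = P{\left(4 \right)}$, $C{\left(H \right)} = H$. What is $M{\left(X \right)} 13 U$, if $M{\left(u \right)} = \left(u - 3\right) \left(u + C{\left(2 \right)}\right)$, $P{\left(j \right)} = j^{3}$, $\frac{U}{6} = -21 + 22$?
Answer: $314028$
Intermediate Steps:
$U = 6$ ($U = 6 \left(-21 + 22\right) = 6 \cdot 1 = 6$)
$X = 64$ ($X = 4^{3} = 64$)
$M{\left(u \right)} = \left(-3 + u\right) \left(2 + u\right)$ ($M{\left(u \right)} = \left(u - 3\right) \left(u + 2\right) = \left(-3 + u\right) \left(2 + u\right)$)
$M{\left(X \right)} 13 U = \left(-6 + 64^{2} - 64\right) 13 \cdot 6 = \left(-6 + 4096 - 64\right) 13 \cdot 6 = 4026 \cdot 13 \cdot 6 = 52338 \cdot 6 = 314028$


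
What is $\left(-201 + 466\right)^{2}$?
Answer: $70225$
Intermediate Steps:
$\left(-201 + 466\right)^{2} = 265^{2} = 70225$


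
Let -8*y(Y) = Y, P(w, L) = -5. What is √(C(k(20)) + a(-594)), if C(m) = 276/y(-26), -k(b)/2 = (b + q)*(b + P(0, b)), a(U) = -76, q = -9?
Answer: 2*√377/13 ≈ 2.9872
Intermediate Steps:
y(Y) = -Y/8
k(b) = -2*(-9 + b)*(-5 + b) (k(b) = -2*(b - 9)*(b - 5) = -2*(-9 + b)*(-5 + b))
C(m) = 1104/13 (C(m) = 276/((-⅛*(-26))) = 276/(13/4) = 276*(4/13) = 1104/13)
√(C(k(20)) + a(-594)) = √(1104/13 - 76) = √(116/13) = 2*√377/13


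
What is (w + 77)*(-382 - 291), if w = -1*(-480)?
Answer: -374861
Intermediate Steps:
w = 480
(w + 77)*(-382 - 291) = (480 + 77)*(-382 - 291) = 557*(-673) = -374861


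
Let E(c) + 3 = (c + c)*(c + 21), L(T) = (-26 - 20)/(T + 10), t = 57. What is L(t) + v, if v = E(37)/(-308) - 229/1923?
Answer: -584569757/39683028 ≈ -14.731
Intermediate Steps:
L(T) = -46/(10 + T)
E(c) = -3 + 2*c*(21 + c) (E(c) = -3 + (c + c)*(c + 21) = -3 + (2*c)*(21 + c) = -3 + 2*c*(21 + c))
v = -8318279/592284 (v = (-3 + 2*37² + 42*37)/(-308) - 229/1923 = (-3 + 2*1369 + 1554)*(-1/308) - 229*1/1923 = (-3 + 2738 + 1554)*(-1/308) - 229/1923 = 4289*(-1/308) - 229/1923 = -4289/308 - 229/1923 = -8318279/592284 ≈ -14.044)
L(t) + v = -46/(10 + 57) - 8318279/592284 = -46/67 - 8318279/592284 = -584569757/39683028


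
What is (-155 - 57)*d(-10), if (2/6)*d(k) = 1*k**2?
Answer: -63600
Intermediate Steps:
d(k) = 3*k**2 (d(k) = 3*(1*k**2) = 3*k**2)
(-155 - 57)*d(-10) = (-155 - 57)*(3*(-10)**2) = -636*100 = -212*300 = -63600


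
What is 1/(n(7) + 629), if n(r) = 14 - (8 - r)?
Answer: 1/642 ≈ 0.0015576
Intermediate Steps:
n(r) = 6 + r (n(r) = 14 + (-8 + r) = 6 + r)
1/(n(7) + 629) = 1/((6 + 7) + 629) = 1/(13 + 629) = 1/642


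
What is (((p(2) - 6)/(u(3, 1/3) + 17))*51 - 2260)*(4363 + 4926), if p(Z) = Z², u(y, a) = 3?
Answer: -210405139/10 ≈ -2.1041e+7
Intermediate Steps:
(((p(2) - 6)/(u(3, 1/3) + 17))*51 - 2260)*(4363 + 4926) = (((2² - 6)/(3 + 17))*51 - 2260)*(4363 + 4926) = (((4 - 6)/20)*51 - 2260)*9289 = (-2*1/20*51 - 2260)*9289 = (-⅒*51 - 2260)*9289 = (-51/10 - 2260)*9289 = -22651/10*9289 = -210405139/10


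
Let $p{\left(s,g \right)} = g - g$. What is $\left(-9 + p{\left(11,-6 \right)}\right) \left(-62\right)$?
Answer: $558$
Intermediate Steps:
$p{\left(s,g \right)} = 0$
$\left(-9 + p{\left(11,-6 \right)}\right) \left(-62\right) = \left(-9 + 0\right) \left(-62\right) = \left(-9\right) \left(-62\right) = 558$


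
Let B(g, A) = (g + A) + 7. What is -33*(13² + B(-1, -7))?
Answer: -5544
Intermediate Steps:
B(g, A) = 7 + A + g (B(g, A) = (A + g) + 7 = 7 + A + g)
-33*(13² + B(-1, -7)) = -33*(13² + (7 - 7 - 1)) = -33*(169 - 1) = -33*168 = -5544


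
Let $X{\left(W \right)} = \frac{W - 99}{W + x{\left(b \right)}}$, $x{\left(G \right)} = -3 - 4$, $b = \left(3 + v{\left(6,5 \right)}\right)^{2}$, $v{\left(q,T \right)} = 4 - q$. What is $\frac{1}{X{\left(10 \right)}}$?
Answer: $- \frac{3}{89} \approx -0.033708$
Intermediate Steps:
$b = 1$ ($b = \left(3 + \left(4 - 6\right)\right)^{2} = \left(3 - 2\right)^{2} = 1^{2} = 1$)
$x{\left(G \right)} = -7$
$X{\left(W \right)} = \frac{-99 + W}{-7 + W}$ ($X{\left(W \right)} = \frac{W - 99}{W - 7} = \frac{-99 + W}{-7 + W}$)
$\frac{1}{X{\left(10 \right)}} = \frac{1}{\frac{1}{-7 + 10} \left(-99 + 10\right)} = \frac{1}{\frac{1}{3} \left(-89\right)} = \frac{1}{- \frac{89}{3}} = - \frac{3}{89}$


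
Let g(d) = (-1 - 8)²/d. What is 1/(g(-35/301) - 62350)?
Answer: -5/315233 ≈ -1.5861e-5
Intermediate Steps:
g(d) = 81/d (g(d) = (-9)²/d = 81/d)
1/(g(-35/301) - 62350) = 1/(81/((-35/301)) - 62350) = 1/(81/((-35*1/301)) - 62350) = 1/(81/(-5/43) - 62350) = 1/(81*(-43/5) - 62350) = 1/(-3483/5 - 62350) = 1/(-315233/5) = -5/315233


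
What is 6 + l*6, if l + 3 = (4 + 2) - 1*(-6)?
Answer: 60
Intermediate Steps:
l = 9 (l = -3 + ((4 + 2) - 1*(-6)) = -3 + (6 + 6) = -3 + 12 = 9)
6 + l*6 = 6 + 9*6 = 6 + 54 = 60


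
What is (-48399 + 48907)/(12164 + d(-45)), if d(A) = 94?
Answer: 254/6129 ≈ 0.041442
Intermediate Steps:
(-48399 + 48907)/(12164 + d(-45)) = (-48399 + 48907)/(12164 + 94) = 508/12258 = 508*(1/12258) = 254/6129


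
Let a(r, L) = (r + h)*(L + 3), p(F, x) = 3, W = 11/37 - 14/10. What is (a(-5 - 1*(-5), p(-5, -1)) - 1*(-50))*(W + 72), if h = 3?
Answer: 891888/185 ≈ 4821.0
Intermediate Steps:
W = -204/185 (W = 11*(1/37) - 14*⅒ = 11/37 - 7/5 = -204/185 ≈ -1.1027)
a(r, L) = (3 + L)*(3 + r) (a(r, L) = (r + 3)*(L + 3) = (3 + r)*(3 + L) = (3 + L)*(3 + r))
(a(-5 - 1*(-5), p(-5, -1)) - 1*(-50))*(W + 72) = ((9 + 3*3 + 3*(-5 - 1*(-5)) + 3*(-5 - 1*(-5))) - 1*(-50))*(-204/185 + 72) = ((9 + 9 + 3*(-5 + 5) + 3*(-5 + 5)) + 50)*(13116/185) = ((9 + 9 + 3*0 + 3*0) + 50)*(13116/185) = ((9 + 9 + 0 + 0) + 50)*(13116/185) = (18 + 50)*(13116/185) = 68*(13116/185) = 891888/185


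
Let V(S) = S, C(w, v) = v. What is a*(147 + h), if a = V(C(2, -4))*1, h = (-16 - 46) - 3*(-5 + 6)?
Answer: -328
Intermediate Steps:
h = -65 (h = -62 - 3*1 = -62 - 3 = -65)
a = -4 (a = -4*1 = -4)
a*(147 + h) = -4*(147 - 65) = -4*82 = -328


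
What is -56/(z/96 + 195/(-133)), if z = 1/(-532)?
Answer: 2860032/74881 ≈ 38.194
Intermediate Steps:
z = -1/532 ≈ -0.0018797
-56/(z/96 + 195/(-133)) = -56/(-1/532/96 + 195/(-133)) = -56/(-1/532*1/96 + 195*(-1/133)) = -56/(-1/51072 - 195/133) = -56/(-74881/51072) = -51072/74881*(-56) = 2860032/74881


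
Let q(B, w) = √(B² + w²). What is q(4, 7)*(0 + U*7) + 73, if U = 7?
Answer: 73 + 49*√65 ≈ 468.05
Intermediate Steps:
q(4, 7)*(0 + U*7) + 73 = √(4² + 7²)*(0 + 7*7) + 73 = √(16 + 49)*(0 + 49) + 73 = √65*49 + 73 = 49*√65 + 73 = 73 + 49*√65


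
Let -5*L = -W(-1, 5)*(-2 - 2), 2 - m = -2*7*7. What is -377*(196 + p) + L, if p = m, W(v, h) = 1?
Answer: -557964/5 ≈ -1.1159e+5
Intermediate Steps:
m = 100 (m = 2 - (-2*7)*7 = 2 - (-14)*7 = 2 - 1*(-98) = 2 + 98 = 100)
p = 100
L = -⅘ (L = -(-1)*1*(-2 - 2)/5 = -(-1)*1*(-4)/5 = -(-1)*(-4)/5 = -⅕*4 = -⅘ ≈ -0.80000)
-377*(196 + p) + L = -377*(196 + 100) - ⅘ = -377*296 - ⅘ = -111592 - ⅘ = -557964/5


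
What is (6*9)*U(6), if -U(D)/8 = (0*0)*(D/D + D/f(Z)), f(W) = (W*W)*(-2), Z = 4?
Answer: 0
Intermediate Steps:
f(W) = -2*W**2 (f(W) = W**2*(-2) = -2*W**2)
U(D) = 0 (U(D) = -8*0*0*(D/D + D/((-2*4**2))) = -0*(1 + D/((-2*16))) = -0*(1 + D/(-32)) = -0*(1 + D*(-1/32)) = -0*(1 - D/32) = -8*0 = 0)
(6*9)*U(6) = (6*9)*0 = 54*0 = 0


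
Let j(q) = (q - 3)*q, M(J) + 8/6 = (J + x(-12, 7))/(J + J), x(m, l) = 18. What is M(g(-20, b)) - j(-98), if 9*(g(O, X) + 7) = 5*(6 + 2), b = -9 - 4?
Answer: -1366525/138 ≈ -9902.4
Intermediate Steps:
b = -13
g(O, X) = -23/9 (g(O, X) = -7 + (5*(6 + 2))/9 = -7 + (5*8)/9 = -7 + (1/9)*40 = -7 + 40/9 = -23/9)
M(J) = -4/3 + (18 + J)/(2*J) (M(J) = -4/3 + (J + 18)/(J + J) = -4/3 + (18 + J)/((2*J)) = -4/3 + (18 + J)*(1/(2*J)) = -4/3 + (18 + J)/(2*J))
j(q) = q*(-3 + q) (j(q) = (-3 + q)*q = q*(-3 + q))
M(g(-20, b)) - j(-98) = (-5/6 + 9/(-23/9)) - (-98)*(-3 - 98) = (-5/6 + 9*(-9/23)) - (-98)*(-101) = (-5/6 - 81/23) - 1*9898 = -601/138 - 9898 = -1366525/138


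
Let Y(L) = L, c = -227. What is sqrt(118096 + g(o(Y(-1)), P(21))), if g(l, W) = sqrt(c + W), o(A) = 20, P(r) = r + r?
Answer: sqrt(118096 + I*sqrt(185)) ≈ 343.65 + 0.02*I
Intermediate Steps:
P(r) = 2*r
g(l, W) = sqrt(-227 + W)
sqrt(118096 + g(o(Y(-1)), P(21))) = sqrt(118096 + sqrt(-227 + 2*21)) = sqrt(118096 + sqrt(-227 + 42)) = sqrt(118096 + sqrt(-185)) = sqrt(118096 + I*sqrt(185))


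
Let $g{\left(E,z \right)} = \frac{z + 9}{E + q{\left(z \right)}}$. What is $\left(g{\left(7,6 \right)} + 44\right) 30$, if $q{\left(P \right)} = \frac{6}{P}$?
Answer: $\frac{5505}{4} \approx 1376.3$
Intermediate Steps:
$g{\left(E,z \right)} = \frac{9 + z}{E + \frac{6}{z}}$ ($g{\left(E,z \right)} = \frac{z + 9}{E + \frac{6}{z}} = \frac{9 + z}{E + \frac{6}{z}}$)
$\left(g{\left(7,6 \right)} + 44\right) 30 = \left(\frac{6 \left(9 + 6\right)}{6 + 7 \cdot 6} + 44\right) 30 = \left(6 \frac{1}{6 + 42} \cdot 15 + 44\right) 30 = \left(6 \cdot \frac{1}{48} \cdot 15 + 44\right) 30 = \left(\frac{15}{8} + 44\right) 30 = \frac{367}{8} \cdot 30 = \frac{5505}{4}$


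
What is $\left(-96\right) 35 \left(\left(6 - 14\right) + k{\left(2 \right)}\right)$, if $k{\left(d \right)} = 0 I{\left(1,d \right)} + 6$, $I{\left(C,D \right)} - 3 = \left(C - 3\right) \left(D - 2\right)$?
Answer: $6720$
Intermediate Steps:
$I{\left(C,D \right)} = 3 + \left(-3 + C\right) \left(-2 + D\right)$ ($I{\left(C,D \right)} = 3 + \left(C - 3\right) \left(D - 2\right) = 3 + \left(-3 + C\right) \left(-2 + D\right)$)
$k{\left(d \right)} = 6$ ($k{\left(d \right)} = 0 \left(9 - 3 d - 2 + 1 d\right) + 6 = 0 \left(9 - 3 d - 2 + d\right) + 6 = 0 \left(7 - 2 d\right) + 6 = 0 + 6 = 6$)
$\left(-96\right) 35 \left(\left(6 - 14\right) + k{\left(2 \right)}\right) = \left(-96\right) 35 \left(\left(6 - 14\right) + 6\right) = - 3360 \left(-8 + 6\right) = \left(-3360\right) \left(-2\right) = 6720$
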